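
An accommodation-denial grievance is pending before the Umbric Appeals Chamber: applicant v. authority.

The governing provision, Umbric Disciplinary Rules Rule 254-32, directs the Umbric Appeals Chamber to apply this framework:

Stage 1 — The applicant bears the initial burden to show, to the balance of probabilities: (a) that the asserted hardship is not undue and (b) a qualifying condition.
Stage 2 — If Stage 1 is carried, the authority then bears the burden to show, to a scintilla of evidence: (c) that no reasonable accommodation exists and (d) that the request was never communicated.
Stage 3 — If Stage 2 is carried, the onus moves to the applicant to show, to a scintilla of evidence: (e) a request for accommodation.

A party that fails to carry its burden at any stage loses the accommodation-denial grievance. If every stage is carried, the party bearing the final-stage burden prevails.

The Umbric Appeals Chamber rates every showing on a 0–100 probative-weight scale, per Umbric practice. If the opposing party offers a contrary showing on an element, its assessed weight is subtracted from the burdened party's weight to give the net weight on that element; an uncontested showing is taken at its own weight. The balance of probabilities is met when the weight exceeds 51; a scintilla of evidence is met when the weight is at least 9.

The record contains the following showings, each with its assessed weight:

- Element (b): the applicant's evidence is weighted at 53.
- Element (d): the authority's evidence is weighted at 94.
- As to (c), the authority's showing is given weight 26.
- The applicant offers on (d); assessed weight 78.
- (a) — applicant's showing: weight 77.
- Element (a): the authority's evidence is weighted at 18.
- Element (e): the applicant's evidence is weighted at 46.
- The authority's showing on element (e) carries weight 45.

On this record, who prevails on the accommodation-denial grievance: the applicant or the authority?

authority

At Stage 1 the applicant must meet the balance of probabilities (weight exceeds 51): on (a) the weight is 77 less the opposing 18 gives net 59, which does exceed 51, so (a) meets the standard; on (b) the weight is 53, > 51, so (b) meets the standard.
  Stage 1 is satisfied; the onus moves to the authority.
At Stage 2 the authority must meet a scintilla of evidence (weight is at least 9): on (c) the weight is 26, which does reach 9, so (c) meets the standard; on (d) the weight is 94 less the opposing 78 gives net 16, ≥ 9, so (d) meets the standard.
  Stage 2 carried; the burden shifts to the applicant.
At Stage 3 the applicant must meet a scintilla of evidence (weight is at least 9): on (e) the weight is 46 less the opposing 45 gives net 1, which does not reach 9, so (e) does not meet the standard.
  Stage 3 not carried; the applicant fails its burden.
The analysis ends at Stage 3; the authority prevails.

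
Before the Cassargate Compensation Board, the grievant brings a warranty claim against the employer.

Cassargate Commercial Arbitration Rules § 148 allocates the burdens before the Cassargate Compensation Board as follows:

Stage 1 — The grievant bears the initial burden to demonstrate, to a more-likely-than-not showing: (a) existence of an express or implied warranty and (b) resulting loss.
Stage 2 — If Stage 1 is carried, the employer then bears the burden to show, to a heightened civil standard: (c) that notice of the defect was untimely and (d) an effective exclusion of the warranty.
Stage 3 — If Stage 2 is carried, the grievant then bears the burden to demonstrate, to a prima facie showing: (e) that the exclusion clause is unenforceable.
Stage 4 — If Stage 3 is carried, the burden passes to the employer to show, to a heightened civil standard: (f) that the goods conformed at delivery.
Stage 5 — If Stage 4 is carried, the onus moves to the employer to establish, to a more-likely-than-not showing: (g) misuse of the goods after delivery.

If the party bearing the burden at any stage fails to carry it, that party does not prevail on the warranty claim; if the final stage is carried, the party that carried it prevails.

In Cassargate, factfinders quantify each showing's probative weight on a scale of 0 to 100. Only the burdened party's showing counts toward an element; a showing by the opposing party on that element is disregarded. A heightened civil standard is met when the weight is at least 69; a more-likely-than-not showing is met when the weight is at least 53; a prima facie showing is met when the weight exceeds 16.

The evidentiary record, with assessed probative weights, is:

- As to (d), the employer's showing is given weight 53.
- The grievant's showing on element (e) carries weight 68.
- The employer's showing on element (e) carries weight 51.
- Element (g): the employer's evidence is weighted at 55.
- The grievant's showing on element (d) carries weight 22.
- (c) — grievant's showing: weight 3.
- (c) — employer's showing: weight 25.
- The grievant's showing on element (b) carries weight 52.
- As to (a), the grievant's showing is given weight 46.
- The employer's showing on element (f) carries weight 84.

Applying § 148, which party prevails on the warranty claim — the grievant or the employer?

employer

Stage 1 (grievant, a more-likely-than-not showing, weight is at least 53): (a) 46 < 53 — fails; (b) 52 < 53 — fails.
  The grievant does not carry Stage 1.
The employer prevails.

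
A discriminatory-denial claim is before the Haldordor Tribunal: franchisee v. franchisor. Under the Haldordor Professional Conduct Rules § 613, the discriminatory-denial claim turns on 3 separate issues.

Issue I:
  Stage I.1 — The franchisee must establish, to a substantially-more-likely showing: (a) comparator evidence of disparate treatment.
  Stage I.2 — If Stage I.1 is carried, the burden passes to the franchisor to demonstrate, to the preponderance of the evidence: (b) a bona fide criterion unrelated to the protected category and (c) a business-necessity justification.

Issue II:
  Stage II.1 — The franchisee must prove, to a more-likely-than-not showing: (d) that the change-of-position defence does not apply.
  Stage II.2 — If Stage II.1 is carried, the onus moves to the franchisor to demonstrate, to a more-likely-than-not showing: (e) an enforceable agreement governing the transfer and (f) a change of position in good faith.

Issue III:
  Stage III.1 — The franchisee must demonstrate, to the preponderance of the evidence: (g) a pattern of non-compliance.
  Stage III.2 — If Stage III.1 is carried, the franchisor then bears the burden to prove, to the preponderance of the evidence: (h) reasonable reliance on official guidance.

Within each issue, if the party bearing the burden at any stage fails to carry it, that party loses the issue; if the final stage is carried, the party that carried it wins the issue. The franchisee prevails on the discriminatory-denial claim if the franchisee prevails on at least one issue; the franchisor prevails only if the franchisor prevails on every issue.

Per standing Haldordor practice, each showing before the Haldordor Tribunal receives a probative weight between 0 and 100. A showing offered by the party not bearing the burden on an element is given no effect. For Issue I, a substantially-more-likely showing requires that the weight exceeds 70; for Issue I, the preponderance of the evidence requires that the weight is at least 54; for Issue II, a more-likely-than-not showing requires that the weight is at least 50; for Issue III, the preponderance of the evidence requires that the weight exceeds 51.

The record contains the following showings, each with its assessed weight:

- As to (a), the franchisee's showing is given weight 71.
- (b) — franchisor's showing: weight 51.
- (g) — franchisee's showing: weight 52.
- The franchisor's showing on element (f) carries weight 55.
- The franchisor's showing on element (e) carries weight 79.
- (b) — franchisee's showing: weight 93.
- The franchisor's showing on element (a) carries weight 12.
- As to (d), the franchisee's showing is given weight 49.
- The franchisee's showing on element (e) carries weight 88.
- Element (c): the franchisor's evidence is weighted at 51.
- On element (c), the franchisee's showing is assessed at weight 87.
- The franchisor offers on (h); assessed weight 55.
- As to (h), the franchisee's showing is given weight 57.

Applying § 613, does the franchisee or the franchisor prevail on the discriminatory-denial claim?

franchisee

— Issue I —
Stage I.1 — burden on franchisee; standard: a substantially-more-likely showing (weight exceeds 70).
    (a): 71 (franchisor's 12 disregarded) > 70 [met]
  Stage I.1 is satisfied; the onus moves to the franchisor.
Stage I.2 — burden on franchisor; standard: the preponderance of the evidence (weight is at least 54).
    (b): 51 (franchisee's 93 disregarded) < 54 [not met]
    (c): 51 (franchisee's 87 disregarded) < 54 [not met]
  Stage I.2 not carried; the franchisor fails its burden.
The analysis ends at Stage I.2; the franchisee prevails on this issue.
— Issue II —
Stage II.1 — burden on franchisee; standard: a more-likely-than-not showing (weight is at least 50).
    (d): 49 < 50 [not met]
  Stage II.1 not carried; the franchisee fails its burden.
The analysis ends at Stage II.1; the franchisor prevails on this issue.
— Issue III —
At Stage III.1 the franchisee must meet the preponderance of the evidence (weight exceeds 51): on (g) the weight is 52, > 51, so (g) meets the standard.
  Stage III.1 carried; the burden shifts to the franchisor.
At Stage III.2 the franchisor must meet the preponderance of the evidence (weight exceeds 51): on (h) the weight is 55 (the franchisee's 57 is given no effect), which does exceed 51, so (h) meets the standard.
  All elements met at the final stage.
With every stage satisfied, the franchisor prevails on this issue.
Per-issue: Issue I → franchisee; Issue II → franchisor; Issue III → franchisor. The franchisee must prevail on at least one issue; overall, the franchisee prevails.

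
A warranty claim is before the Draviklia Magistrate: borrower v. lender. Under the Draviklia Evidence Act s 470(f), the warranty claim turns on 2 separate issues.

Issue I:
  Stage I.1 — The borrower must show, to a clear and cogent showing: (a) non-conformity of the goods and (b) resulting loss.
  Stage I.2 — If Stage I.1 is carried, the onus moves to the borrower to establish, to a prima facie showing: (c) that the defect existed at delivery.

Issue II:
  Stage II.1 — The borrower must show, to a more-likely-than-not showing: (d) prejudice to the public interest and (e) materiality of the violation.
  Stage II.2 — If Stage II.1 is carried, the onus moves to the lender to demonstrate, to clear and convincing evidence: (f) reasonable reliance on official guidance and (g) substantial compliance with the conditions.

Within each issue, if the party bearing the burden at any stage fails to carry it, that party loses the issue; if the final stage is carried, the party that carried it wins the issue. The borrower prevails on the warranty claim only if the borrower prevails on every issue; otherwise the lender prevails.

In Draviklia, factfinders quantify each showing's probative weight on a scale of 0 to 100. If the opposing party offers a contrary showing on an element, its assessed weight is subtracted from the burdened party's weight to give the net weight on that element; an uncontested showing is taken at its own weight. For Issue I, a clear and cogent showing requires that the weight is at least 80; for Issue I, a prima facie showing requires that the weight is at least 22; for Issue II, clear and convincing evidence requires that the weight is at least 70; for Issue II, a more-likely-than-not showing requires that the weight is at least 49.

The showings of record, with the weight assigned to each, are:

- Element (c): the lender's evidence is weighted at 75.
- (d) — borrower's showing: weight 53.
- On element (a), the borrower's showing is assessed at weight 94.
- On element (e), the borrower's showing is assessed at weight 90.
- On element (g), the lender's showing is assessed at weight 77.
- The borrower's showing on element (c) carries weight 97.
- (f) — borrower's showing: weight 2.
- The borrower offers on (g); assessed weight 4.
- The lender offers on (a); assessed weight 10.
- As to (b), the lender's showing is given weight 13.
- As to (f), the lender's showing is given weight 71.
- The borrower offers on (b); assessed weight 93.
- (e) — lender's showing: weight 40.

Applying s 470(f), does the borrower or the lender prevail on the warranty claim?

— Issue I —
At Stage I.1 the borrower must meet a clear and cogent showing (weight is at least 80): on (a) the weight is 94 less the opposing 10 gives net 84, which does reach 80, so (a) meets the standard; on (b) the weight is 93 less the opposing 13 gives net 80, ≥ 80, so (b) meets the standard.
  All elements met. The borrower retains the burden for Stage I.2.
At Stage I.2 the borrower must meet a prima facie showing (weight is at least 22): on (c) the weight is 97 less the opposing 75 gives net 22, ≥ 22, so (c) meets the standard.
  Stage I.2 carried; the final stage is satisfied.
Every stage carried; the borrower prevails on this issue.
— Issue II —
At Stage II.1 the borrower must meet a more-likely-than-not showing (weight is at least 49): on (d) the weight is 53, ≥ 49, so (d) meets the standard; on (e) the weight is 90 less the opposing 40 gives net 50, ≥ 49, so (e) meets the standard.
  Stage II.1 carried; the burden shifts to the lender.
At Stage II.2 the lender must meet clear and convincing evidence (weight is at least 70): on (f) the weight is 71 less the opposing 2 gives net 69, which does not reach 70, so (f) does not meet the standard; on (g) the weight is 77 less the opposing 4 gives net 73, which does reach 70, so (g) meets the standard.
  Not every element is met, so the lender fails to carry Stage II.2.
The borrower prevails on this issue.
Per-issue: Issue I → borrower; Issue II → borrower. The borrower must prevail on every issue; overall, the borrower prevails.

borrower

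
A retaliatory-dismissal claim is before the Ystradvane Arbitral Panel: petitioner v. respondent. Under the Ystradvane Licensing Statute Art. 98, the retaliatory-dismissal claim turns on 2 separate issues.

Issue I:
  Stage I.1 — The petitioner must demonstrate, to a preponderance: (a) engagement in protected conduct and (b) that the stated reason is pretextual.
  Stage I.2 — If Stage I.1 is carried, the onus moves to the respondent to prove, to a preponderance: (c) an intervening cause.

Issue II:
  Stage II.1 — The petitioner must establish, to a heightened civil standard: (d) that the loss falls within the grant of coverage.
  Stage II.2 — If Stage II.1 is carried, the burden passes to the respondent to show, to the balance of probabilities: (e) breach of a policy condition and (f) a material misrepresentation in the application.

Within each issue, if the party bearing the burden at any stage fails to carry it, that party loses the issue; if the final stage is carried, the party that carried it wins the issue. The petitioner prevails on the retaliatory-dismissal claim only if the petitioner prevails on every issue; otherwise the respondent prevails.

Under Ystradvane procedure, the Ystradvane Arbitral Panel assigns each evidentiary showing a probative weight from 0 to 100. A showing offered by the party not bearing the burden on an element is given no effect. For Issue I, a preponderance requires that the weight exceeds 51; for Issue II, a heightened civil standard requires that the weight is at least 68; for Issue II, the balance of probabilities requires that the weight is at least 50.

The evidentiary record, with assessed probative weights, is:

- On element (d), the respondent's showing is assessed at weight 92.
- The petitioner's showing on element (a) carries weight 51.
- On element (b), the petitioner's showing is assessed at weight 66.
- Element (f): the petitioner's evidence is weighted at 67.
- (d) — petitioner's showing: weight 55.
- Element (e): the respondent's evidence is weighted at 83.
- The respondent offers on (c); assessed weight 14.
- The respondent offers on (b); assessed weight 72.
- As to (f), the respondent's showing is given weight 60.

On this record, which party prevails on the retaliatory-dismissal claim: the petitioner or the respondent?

respondent

— Issue I —
Stage I.1 (petitioner, a preponderance, weight exceeds 51): (a) 51 ≤ 51 — fails; (b) 66 (respondent's 72 disregarded) > 51 — meets.
  Not every element is met, so the petitioner fails to carry Stage I.1.
So the respondent prevails on this issue.
— Issue II —
Stage II.1 — burden on petitioner; standard: a heightened civil standard (weight is at least 68).
    (d): 55 (respondent's 92 disregarded) < 68 [not met]
  The petitioner does not carry Stage II.1.
So the respondent prevails on this issue.
Per-issue: Issue I → respondent; Issue II → respondent. The petitioner must prevail on every issue; overall, the respondent prevails.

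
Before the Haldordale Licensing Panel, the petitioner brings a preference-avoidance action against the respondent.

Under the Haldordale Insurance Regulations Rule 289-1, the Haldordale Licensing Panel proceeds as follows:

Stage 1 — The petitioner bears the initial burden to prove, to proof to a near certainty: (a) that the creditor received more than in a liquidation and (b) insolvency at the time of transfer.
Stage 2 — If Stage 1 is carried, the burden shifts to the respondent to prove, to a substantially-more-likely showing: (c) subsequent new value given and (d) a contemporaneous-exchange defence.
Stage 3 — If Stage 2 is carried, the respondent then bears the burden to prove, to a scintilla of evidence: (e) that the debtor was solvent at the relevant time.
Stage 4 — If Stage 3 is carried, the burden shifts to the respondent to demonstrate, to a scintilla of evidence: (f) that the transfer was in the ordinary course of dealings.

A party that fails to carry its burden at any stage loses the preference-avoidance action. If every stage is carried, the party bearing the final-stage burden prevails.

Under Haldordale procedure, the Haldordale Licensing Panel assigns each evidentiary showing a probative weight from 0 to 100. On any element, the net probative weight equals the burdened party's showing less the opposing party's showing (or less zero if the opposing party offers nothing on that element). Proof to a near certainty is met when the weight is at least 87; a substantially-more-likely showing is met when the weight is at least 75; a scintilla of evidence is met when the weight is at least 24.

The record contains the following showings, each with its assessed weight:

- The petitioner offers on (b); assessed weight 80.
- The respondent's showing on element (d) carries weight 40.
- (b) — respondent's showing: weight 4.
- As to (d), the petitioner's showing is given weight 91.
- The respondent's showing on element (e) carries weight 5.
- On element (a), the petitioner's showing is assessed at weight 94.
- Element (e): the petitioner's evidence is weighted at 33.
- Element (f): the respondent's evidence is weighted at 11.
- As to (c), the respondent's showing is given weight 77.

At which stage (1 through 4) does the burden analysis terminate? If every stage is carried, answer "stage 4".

Stage 1 — burden on petitioner; standard: proof to a near certainty (weight is at least 87).
    (a): 94 ≥ 87 [met]
    (b): 80 − 4 = 76 < 87 [not met]
  The petitioner does not carry Stage 1.
The respondent prevails.

stage 1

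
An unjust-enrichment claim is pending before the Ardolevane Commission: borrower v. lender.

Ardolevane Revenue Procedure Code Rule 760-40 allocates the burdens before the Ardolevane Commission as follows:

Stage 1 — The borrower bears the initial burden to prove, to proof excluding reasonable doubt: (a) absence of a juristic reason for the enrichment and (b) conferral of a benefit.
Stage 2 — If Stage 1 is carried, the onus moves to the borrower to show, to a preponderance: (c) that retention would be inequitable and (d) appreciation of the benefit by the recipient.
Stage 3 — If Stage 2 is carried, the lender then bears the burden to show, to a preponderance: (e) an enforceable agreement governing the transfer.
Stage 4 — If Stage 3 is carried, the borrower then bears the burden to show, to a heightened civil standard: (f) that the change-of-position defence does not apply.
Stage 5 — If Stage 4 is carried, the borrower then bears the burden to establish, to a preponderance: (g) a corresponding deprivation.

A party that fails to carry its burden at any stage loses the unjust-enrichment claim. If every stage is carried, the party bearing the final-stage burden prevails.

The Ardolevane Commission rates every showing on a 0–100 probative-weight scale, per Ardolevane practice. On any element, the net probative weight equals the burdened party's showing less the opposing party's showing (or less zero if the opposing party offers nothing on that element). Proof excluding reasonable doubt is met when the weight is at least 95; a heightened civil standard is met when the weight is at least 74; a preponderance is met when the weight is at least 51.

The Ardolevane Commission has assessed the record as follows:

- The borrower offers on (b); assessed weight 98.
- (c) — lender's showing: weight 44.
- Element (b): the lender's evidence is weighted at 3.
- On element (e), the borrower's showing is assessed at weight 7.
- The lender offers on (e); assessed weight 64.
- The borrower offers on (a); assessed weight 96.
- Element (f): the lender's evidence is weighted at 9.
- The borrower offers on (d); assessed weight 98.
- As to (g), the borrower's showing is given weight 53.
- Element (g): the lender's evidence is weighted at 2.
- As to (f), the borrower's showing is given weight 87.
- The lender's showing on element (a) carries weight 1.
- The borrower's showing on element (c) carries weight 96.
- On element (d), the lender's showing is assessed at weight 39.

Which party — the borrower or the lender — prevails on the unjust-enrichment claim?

Stage 1 — burden on borrower; standard: proof excluding reasonable doubt (weight is at least 95).
    (a): 96 − 1 = 95 ≥ 95 [met]
    (b): 98 − 3 = 95 ≥ 95 [met]
  Stage 1 carried; the burden remains with the borrower.
Stage 2 — burden on borrower; standard: a preponderance (weight is at least 51).
    (c): 96 − 44 = 52 ≥ 51 [met]
    (d): 98 − 39 = 59 ≥ 51 [met]
  Stage 2 carried; the burden shifts to the lender.
Stage 3 — burden on lender; standard: a preponderance (weight is at least 51).
    (e): 64 − 7 = 57 ≥ 51 [met]
  The lender carries Stage 3; the borrower now bears the burden.
Stage 4 — burden on borrower; standard: a heightened civil standard (weight is at least 74).
    (f): 87 − 9 = 78 ≥ 74 [met]
  Stage 4 is satisfied; the borrower continues to bear the burden.
Stage 5 — burden on borrower; standard: a preponderance (weight is at least 51).
    (g): 53 − 2 = 51 ≥ 51 [met]
  All elements met at the final stage.
With every stage satisfied, the borrower prevails.

borrower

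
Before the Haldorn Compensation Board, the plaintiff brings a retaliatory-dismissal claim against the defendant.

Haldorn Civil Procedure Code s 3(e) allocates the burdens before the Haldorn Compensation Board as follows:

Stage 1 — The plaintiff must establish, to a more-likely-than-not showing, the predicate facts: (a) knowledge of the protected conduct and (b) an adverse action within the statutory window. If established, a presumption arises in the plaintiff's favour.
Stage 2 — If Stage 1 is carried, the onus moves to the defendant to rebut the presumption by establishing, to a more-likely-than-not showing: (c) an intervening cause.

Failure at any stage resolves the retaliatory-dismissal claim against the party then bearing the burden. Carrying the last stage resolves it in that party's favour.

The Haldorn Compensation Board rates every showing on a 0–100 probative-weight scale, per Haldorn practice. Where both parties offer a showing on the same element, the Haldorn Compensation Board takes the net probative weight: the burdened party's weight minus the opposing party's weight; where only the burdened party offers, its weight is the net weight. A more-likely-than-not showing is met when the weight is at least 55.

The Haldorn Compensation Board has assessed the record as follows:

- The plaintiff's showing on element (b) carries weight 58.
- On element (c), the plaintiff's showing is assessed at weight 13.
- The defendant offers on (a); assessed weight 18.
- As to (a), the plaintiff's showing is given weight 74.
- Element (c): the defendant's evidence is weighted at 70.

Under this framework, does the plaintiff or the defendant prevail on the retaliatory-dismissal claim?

defendant

At Stage 1 the plaintiff must meet a more-likely-than-not showing (weight is at least 55): on (a) the weight is 74 less the opposing 18 gives net 56, which does reach 55, so (a) meets the standard; on (b) the weight is 58, which does reach 55, so (b) meets the standard.
  Stage 1 is satisfied; the onus moves to the defendant.
At Stage 2 the defendant must meet a more-likely-than-not showing (weight is at least 55): on (c) the weight is 70 less the opposing 13 gives net 57, which does reach 55, so (c) meets the standard.
  Stage 2 carried; the final stage is satisfied.
With every stage satisfied, the defendant prevails.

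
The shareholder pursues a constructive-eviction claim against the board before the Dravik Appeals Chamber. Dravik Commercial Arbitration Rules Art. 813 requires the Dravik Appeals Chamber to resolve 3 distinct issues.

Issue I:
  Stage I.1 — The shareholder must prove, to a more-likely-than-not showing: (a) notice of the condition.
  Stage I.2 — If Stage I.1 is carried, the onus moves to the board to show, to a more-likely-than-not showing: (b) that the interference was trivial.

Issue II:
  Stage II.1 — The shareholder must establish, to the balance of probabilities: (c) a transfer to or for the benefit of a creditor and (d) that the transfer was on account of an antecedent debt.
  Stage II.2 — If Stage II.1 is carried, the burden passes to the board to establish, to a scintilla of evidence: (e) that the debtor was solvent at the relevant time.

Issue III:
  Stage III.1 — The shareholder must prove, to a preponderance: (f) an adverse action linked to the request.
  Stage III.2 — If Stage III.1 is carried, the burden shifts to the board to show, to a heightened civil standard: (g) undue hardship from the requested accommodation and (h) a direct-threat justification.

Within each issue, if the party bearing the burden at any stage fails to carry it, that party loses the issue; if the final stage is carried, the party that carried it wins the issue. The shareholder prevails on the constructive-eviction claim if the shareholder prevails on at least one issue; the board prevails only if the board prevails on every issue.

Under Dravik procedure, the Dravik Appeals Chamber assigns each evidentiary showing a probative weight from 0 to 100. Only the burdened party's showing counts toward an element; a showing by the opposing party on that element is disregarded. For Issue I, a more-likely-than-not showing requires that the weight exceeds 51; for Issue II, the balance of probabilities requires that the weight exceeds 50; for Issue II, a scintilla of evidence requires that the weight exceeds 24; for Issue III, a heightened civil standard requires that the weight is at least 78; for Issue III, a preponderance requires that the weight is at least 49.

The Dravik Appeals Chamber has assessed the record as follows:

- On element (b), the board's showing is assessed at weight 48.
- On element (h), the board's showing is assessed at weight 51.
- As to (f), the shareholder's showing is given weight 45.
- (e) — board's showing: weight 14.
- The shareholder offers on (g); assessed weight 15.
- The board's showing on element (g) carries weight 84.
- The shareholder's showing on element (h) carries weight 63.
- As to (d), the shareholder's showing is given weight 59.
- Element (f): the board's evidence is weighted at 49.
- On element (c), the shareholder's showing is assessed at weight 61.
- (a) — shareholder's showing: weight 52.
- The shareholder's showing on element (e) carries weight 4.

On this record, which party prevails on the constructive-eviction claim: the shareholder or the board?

— Issue I —
Stage I.1 (shareholder, a more-likely-than-not showing, weight exceeds 51): (a) 52 > 51 — meets.
  Stage I.1 carried; the burden shifts to the board.
Stage I.2 (board, a more-likely-than-not showing, weight exceeds 51): (b) 48 ≤ 51 — fails.
  The board does not carry Stage I.2.
The analysis ends at Stage I.2; the shareholder prevails on this issue.
— Issue II —
Stage II.1 — burden on shareholder; standard: the balance of probabilities (weight exceeds 50).
    (c): 61 > 50 [met]
    (d): 59 > 50 [met]
  Stage II.1 carried; the burden shifts to the board.
Stage II.2 — burden on board; standard: a scintilla of evidence (weight exceeds 24).
    (e): 14 (shareholder's 4 disregarded) ≤ 24 [not met]
  Not every element is met, so the board fails to carry Stage II.2.
The analysis ends at Stage II.2; the shareholder prevails on this issue.
— Issue III —
At Stage III.1 the shareholder must meet a preponderance (weight is at least 49): on (f) the weight is 45 (the board's 49 is given no effect), < 49, so (f) does not meet the standard.
  The shareholder does not carry Stage III.1.
So the board prevails on this issue.
Per-issue: Issue I → shareholder; Issue II → shareholder; Issue III → board. The shareholder must prevail on at least one issue; overall, the shareholder prevails.

shareholder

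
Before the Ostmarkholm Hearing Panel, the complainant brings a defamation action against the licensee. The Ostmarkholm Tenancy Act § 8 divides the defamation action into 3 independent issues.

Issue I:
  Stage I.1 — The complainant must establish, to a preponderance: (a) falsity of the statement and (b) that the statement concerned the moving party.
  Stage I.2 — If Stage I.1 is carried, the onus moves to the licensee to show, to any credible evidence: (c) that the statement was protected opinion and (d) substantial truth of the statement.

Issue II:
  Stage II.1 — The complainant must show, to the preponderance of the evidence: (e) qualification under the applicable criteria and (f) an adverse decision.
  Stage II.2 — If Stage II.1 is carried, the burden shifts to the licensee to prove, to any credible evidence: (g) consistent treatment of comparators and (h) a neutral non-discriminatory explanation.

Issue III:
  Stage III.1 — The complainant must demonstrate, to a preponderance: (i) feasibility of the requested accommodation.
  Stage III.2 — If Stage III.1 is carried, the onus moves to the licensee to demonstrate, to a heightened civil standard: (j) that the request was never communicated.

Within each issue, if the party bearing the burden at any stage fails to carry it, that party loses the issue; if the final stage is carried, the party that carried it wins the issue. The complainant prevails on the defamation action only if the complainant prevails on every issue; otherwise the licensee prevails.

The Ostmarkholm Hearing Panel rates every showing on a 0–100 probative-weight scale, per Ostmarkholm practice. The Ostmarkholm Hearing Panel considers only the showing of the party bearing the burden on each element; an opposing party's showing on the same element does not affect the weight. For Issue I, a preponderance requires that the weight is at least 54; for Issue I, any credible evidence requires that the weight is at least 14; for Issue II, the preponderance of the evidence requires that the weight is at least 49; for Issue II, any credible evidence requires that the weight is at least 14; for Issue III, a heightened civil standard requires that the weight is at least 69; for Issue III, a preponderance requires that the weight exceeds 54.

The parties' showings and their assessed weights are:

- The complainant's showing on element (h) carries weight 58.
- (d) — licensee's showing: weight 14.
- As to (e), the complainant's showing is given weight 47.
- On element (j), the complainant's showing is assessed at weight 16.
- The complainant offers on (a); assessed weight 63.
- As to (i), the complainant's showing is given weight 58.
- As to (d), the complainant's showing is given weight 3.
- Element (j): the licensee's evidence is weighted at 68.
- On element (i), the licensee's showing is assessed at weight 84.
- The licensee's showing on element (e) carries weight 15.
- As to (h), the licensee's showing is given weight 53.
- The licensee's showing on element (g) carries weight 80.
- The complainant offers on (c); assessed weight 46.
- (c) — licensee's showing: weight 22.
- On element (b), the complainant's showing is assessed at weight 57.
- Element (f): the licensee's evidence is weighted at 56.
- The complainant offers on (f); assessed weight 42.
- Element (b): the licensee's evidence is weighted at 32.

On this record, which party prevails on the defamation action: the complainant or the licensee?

licensee

— Issue I —
At Stage I.1 the complainant must meet a preponderance (weight is at least 54): on (a) the weight is 63, ≥ 54, so (a) meets the standard; on (b) the weight is 57 (the licensee's 32 is given no effect), which does reach 54, so (b) meets the standard.
  The complainant carries Stage I.1; the licensee now bears the burden.
At Stage I.2 the licensee must meet any credible evidence (weight is at least 14): on (c) the weight is 22 (the complainant's 46 is given no effect), ≥ 14, so (c) meets the standard; on (d) the weight is 14 (the complainant's 3 is given no effect), ≥ 14, so (d) meets the standard.
  The licensee carries the last stage.
Every stage carried; the licensee prevails on this issue.
— Issue II —
At Stage II.1 the complainant must meet the preponderance of the evidence (weight is at least 49): on (e) the weight is 47 (the licensee's 15 is given no effect), < 49, so (e) does not meet the standard; on (f) the weight is 42 (the licensee's 56 is given no effect), < 49, so (f) does not meet the standard.
  Not every element is met, so the complainant fails to carry Stage II.1.
So the licensee prevails on this issue.
— Issue III —
At Stage III.1 the complainant must meet a preponderance (weight exceeds 54): on (i) the weight is 58 (the licensee's 84 is given no effect), > 54, so (i) meets the standard.
  All elements met. The burden passes to the licensee.
At Stage III.2 the licensee must meet a heightened civil standard (weight is at least 69): on (j) the weight is 68 (the complainant's 16 is given no effect), < 69, so (j) does not meet the standard.
  The licensee does not carry Stage III.2.
So the complainant prevails on this issue.
Per-issue: Issue I → licensee; Issue II → licensee; Issue III → complainant. The complainant must prevail on every issue; overall, the licensee prevails.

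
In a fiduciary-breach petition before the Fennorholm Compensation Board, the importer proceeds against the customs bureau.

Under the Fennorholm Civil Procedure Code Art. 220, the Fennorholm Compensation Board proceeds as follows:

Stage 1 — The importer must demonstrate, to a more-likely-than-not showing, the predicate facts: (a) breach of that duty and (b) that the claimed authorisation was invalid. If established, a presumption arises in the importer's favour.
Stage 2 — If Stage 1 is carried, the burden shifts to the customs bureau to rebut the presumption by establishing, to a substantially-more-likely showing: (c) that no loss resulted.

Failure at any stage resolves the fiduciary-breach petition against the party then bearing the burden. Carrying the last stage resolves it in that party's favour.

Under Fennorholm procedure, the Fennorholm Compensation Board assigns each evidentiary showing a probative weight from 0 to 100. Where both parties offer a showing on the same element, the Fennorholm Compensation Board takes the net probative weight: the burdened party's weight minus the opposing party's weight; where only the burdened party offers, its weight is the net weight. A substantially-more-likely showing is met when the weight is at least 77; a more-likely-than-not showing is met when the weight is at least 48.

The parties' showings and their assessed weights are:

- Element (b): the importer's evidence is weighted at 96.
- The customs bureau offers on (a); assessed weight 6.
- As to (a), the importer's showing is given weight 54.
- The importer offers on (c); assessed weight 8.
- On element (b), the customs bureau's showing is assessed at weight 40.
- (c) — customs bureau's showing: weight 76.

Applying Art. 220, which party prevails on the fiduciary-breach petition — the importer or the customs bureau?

Stage 1 (importer, a more-likely-than-not showing, weight is at least 48): (a) net 54−6=48 ≥ 48 — meets; (b) net 96−40=56 ≥ 48 — meets.
  All elements met. The burden passes to the customs bureau.
Stage 2 (customs bureau, a substantially-more-likely showing, weight is at least 77): (c) net 76−8=68 < 77 — fails.
  Not every element is met, so the customs bureau fails to carry Stage 2.
So the importer prevails.

importer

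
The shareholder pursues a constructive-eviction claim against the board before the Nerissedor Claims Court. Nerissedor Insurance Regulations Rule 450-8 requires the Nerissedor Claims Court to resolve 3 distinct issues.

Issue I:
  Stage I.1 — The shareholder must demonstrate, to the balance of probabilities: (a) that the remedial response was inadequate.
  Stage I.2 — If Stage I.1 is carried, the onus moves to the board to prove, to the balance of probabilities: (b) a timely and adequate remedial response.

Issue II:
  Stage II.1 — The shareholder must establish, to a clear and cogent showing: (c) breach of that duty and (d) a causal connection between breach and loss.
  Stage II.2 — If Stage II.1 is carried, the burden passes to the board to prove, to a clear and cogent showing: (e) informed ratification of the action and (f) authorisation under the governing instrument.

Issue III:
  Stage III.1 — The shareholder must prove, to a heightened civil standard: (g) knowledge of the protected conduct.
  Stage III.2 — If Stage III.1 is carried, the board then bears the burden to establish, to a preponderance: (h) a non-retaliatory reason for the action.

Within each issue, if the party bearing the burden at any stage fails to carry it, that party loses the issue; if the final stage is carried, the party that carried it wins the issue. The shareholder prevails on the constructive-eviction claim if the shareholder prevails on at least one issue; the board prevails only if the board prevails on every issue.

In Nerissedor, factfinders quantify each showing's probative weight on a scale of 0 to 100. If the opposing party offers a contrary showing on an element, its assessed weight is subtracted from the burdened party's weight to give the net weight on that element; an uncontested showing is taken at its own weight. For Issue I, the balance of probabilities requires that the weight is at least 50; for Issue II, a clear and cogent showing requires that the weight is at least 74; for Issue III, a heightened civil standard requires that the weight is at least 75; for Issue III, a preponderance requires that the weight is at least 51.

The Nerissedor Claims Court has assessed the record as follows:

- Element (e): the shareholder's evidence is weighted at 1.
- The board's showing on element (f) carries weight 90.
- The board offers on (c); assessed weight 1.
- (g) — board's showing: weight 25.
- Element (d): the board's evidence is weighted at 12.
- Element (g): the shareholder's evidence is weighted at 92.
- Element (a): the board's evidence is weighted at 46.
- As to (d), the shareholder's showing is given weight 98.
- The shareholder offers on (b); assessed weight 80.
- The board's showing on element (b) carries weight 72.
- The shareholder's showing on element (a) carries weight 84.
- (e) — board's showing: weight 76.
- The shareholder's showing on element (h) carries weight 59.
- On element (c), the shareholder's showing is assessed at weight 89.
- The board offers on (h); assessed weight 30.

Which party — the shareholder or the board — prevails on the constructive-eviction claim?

— Issue I —
Stage I.1 — burden on shareholder; standard: the balance of probabilities (weight is at least 50).
    (a): 84 − 46 = 38 < 50 [not met]
  Stage I.1 not carried; the shareholder fails its burden.
The board prevails on this issue.
— Issue II —
Stage II.1 (shareholder, a clear and cogent showing, weight is at least 74): (c) net 89−1=88 ≥ 74 — meets; (d) net 98−12=86 ≥ 74 — meets.
  Stage II.1 is satisfied; the onus moves to the board.
Stage II.2 (board, a clear and cogent showing, weight is at least 74): (e) net 76−1=75 ≥ 74 — meets; (f) 90 ≥ 74 — meets.
  Stage II.2 carried; the final stage is satisfied.
With every stage satisfied, the board prevails on this issue.
— Issue III —
At Stage III.1 the shareholder must meet a heightened civil standard (weight is at least 75): on (g) the weight is 92 less the opposing 25 gives net 67, which does not reach 75, so (g) does not meet the standard.
  The shareholder does not carry Stage III.1.
So the board prevails on this issue.
Per-issue: Issue I → board; Issue II → board; Issue III → board. The shareholder must prevail on at least one issue; overall, the board prevails.

board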